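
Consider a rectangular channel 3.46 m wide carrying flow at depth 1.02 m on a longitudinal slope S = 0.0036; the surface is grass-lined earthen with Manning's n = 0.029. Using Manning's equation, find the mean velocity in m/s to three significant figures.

A = b·y = 3.46 × 1.02 = 3.529 m²
P = b + 2y = 3.46 + 2×1.02 = 5.500 m
R = A/P = 3.529/5.500 = 0.6417 m
Q = (1/n)·A·R^(2/3)·S^(1/2) = (1/0.029) × 3.529 × 0.6417^(2/3) × 0.0036^(1/2) = 5.432 m³/s
V = Q/A = 5.432/3.529 = 1.539 m/s

1.54 m/s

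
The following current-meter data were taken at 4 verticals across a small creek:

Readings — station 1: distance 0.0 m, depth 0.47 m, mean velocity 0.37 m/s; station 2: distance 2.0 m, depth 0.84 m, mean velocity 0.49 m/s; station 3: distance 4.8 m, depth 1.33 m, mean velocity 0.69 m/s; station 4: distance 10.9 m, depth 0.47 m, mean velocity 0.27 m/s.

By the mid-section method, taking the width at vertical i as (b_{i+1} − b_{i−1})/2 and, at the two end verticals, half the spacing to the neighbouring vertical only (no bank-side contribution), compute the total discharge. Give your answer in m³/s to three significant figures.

w_1 = (2.0 − 0.0)/2 = 1 m; q_1 = 0.37 × 0.47 × 1 = 0.1739 m³/s
w_2 = (4.8 − 0.0)/2 = 2.4 m; q_2 = 0.49 × 0.84 × 2.4 = 0.9878 m³/s
w_3 = (10.9 − 2.0)/2 = 4.45 m; q_3 = 0.69 × 1.33 × 4.45 = 4.084 m³/s
w_4 = (10.9 − 4.8)/2 = 3.05 m; q_4 = 0.27 × 0.47 × 3.05 = 0.3870 m³/s
Q = Σ qᵢ = 5.633 m³/s

5.63 m³/s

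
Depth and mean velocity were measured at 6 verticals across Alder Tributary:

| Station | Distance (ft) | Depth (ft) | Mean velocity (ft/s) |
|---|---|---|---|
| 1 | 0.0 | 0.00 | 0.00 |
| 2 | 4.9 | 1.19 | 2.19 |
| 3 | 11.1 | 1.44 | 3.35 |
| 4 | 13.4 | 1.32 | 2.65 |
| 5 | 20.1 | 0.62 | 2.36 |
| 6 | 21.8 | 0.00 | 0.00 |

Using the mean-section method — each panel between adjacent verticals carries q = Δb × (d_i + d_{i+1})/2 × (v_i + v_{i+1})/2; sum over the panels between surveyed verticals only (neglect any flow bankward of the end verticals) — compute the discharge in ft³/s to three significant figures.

Panel 1-2: Δb = 4.9 ft, d̄ = (0.00+1.19)/2 = 0.595, v̄ = (0.00+2.19)/2 = 1.095 → q = 4.9×0.595×1.095 = 3.192 ft³/s
Panel 2-3: Δb = 6.2 ft, d̄ = (1.19+1.44)/2 = 1.315, v̄ = (2.19+3.35)/2 = 2.77 → q = 6.2×1.315×2.77 = 22.58 ft³/s
Panel 3-4: Δb = 2.3 ft, d̄ = (1.44+1.32)/2 = 1.38, v̄ = (3.35+2.65)/2 = 3 → q = 2.3×1.38×3 = 9.522 ft³/s
Panel 4-5: Δb = 6.7 ft, d̄ = (1.32+0.62)/2 = 0.97, v̄ = (2.65+2.36)/2 = 2.505 → q = 6.7×0.97×2.505 = 16.28 ft³/s
Panel 5-6: Δb = 1.7 ft, d̄ = (0.62+0.00)/2 = 0.31, v̄ = (2.36+0.00)/2 = 1.18 → q = 1.7×0.31×1.18 = 0.6219 ft³/s
Q = Σ q = 52.20 ft³/s

52.2 ft³/s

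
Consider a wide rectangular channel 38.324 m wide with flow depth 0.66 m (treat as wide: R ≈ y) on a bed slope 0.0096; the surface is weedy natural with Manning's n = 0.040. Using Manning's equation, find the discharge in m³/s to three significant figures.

47.0 m³/s

A = b·y = 38.324 × 0.66 = 25.29 m²
Wide channel: R ≈ y = 0.66 m
Q = (1/n)·A·R^(2/3)·S^(1/2) = (1/0.040) × 25.29 × 0.6600^(2/3) × 0.0096^(1/2) = 46.97 m³/s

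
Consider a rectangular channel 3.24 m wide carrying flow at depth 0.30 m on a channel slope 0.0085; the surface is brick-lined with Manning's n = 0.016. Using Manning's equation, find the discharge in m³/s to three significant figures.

A = b·y = 3.24 × 0.30 = 0.9720 m²
P = b + 2y = 3.24 + 2×0.30 = 3.840 m
R = A/P = 0.9720/3.840 = 0.2531 m
Q = (1/n)·A·R^(2/3)·S^(1/2) = (1/0.016) × 0.9720 × 0.2531^(2/3) × 0.0085^(1/2) = 2.241 m³/s

2.24 m³/s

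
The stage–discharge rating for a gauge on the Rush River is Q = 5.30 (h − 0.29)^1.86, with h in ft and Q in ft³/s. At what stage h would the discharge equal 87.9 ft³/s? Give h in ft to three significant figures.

h − h₀ = (Q/C)^(1/b) = (87.9/5.30)^(1/1.86) = 4.526 ft
h = 0.29 + 4.526 = 4.816 ft

4.82 ft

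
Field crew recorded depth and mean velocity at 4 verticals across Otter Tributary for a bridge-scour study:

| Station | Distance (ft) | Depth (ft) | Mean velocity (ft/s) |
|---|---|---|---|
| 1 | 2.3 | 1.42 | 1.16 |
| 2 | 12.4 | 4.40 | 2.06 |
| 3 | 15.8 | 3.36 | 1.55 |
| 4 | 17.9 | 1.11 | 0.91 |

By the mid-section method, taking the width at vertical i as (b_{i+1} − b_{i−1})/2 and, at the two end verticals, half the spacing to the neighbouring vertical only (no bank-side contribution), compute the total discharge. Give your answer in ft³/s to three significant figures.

84.9 ft³/s

w_1 = (12.4 − 2.3)/2 = 5.05 ft; q_1 = 1.16 × 1.42 × 5.05 = 8.318 ft³/s
w_2 = (15.8 − 2.3)/2 = 6.75 ft; q_2 = 2.06 × 4.40 × 6.75 = 61.18 ft³/s
w_3 = (17.9 − 12.4)/2 = 2.75 ft; q_3 = 1.55 × 3.36 × 2.75 = 14.32 ft³/s
w_4 = (17.9 − 15.8)/2 = 1.05 ft; q_4 = 0.91 × 1.11 × 1.05 = 1.061 ft³/s
Q = Σ qᵢ = 84.88 ft³/s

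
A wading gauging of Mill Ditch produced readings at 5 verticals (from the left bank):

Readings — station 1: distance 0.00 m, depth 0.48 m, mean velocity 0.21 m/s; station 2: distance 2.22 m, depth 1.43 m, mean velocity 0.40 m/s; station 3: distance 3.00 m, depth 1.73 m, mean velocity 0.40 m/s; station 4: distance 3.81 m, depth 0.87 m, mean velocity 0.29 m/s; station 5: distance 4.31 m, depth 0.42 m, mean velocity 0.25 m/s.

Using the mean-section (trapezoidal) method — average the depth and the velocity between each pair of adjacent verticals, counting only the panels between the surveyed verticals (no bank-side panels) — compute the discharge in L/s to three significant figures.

Panel 1-2: Δb = 2.22 m, d̄ = (0.48+1.43)/2 = 0.955, v̄ = (0.21+0.40)/2 = 0.305 → q = 2.22×0.955×0.305 = 0.6466 m³/s
Panel 2-3: Δb = 0.78 m, d̄ = (1.43+1.73)/2 = 1.58, v̄ = (0.40+0.40)/2 = 0.4 → q = 0.78×1.58×0.4 = 0.4930 m³/s
Panel 3-4: Δb = 0.81 m, d̄ = (1.73+0.87)/2 = 1.3, v̄ = (0.40+0.29)/2 = 0.345 → q = 0.81×1.3×0.345 = 0.3633 m³/s
Panel 4-5: Δb = 0.5 m, d̄ = (0.87+0.42)/2 = 0.645, v̄ = (0.29+0.25)/2 = 0.27 → q = 0.5×0.645×0.27 = 0.08708 m³/s
Q = Σ q = 1.590 m³/s
= 1.590 × 1000 = 1590 L/s

1590 L/s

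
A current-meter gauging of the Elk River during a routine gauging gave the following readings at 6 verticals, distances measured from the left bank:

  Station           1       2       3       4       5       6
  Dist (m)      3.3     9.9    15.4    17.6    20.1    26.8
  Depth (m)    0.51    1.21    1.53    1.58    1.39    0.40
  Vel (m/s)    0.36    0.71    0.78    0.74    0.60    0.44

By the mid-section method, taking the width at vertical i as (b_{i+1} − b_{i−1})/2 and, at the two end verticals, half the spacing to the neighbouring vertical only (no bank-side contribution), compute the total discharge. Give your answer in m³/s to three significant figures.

w_1 = (9.9 − 3.3)/2 = 3.3 m; q_1 = 0.36 × 0.51 × 3.3 = 0.6059 m³/s
w_2 = (15.4 − 3.3)/2 = 6.05 m; q_2 = 0.71 × 1.21 × 6.05 = 5.198 m³/s
w_3 = (17.6 − 9.9)/2 = 3.85 m; q_3 = 0.78 × 1.53 × 3.85 = 4.595 m³/s
w_4 = (20.1 − 15.4)/2 = 2.35 m; q_4 = 0.74 × 1.58 × 2.35 = 2.748 m³/s
w_5 = (26.8 − 17.6)/2 = 4.6 m; q_5 = 0.60 × 1.39 × 4.6 = 3.836 m³/s
w_6 = (26.8 − 20.1)/2 = 3.35 m; q_6 = 0.44 × 0.40 × 3.35 = 0.5896 m³/s
Q = Σ qᵢ = 17.57 m³/s

17.6 m³/s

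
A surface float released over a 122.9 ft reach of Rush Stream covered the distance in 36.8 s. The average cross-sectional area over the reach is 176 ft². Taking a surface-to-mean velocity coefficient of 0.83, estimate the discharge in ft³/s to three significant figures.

488 ft³/s

v_surface = L / t̄ = 122.9 / 36.8 = 3.340 ft/s
v_mean = 0.83 × 3.340 = 2.772 ft/s
Q = A × v_mean = 176 × 2.772 = 487.9 ft³/s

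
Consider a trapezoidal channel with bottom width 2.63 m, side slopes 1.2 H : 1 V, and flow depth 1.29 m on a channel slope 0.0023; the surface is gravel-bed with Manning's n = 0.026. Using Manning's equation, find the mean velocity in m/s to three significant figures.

1.60 m/s

A = (b + z·y)·y = (2.63 + 1.2×1.29)×1.29 = 5.390 m²
P = b + 2y√(1+z²) = 2.63 + 2×1.29×√(1+1.2²) = 6.660 m
R = A/P = 5.390/6.660 = 0.8092 m
Q = (1/n)·A·R^(2/3)·S^(1/2) = (1/0.026) × 5.390 × 0.8092^(2/3) × 0.0023^(1/2) = 8.633 m³/s
V = Q/A = 8.633/5.390 = 1.602 m/s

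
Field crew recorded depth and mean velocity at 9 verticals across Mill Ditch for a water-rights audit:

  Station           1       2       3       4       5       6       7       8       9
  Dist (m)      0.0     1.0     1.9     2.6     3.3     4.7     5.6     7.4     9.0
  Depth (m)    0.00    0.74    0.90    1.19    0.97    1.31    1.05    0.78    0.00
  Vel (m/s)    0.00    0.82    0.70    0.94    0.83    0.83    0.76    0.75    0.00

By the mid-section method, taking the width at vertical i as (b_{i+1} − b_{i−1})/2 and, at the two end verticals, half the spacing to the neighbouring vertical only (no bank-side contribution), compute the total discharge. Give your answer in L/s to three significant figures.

w_2 = (1.9 − 0.0)/2 = 0.95 m; q_2 = 0.82 × 0.74 × 0.95 = 0.5765 m³/s
w_3 = (2.6 − 1.0)/2 = 0.8 m; q_3 = 0.70 × 0.90 × 0.8 = 0.5040 m³/s
w_4 = (3.3 − 1.9)/2 = 0.7 m; q_4 = 0.94 × 1.19 × 0.7 = 0.7830 m³/s
w_5 = (4.7 − 2.6)/2 = 1.05 m; q_5 = 0.83 × 0.97 × 1.05 = 0.8454 m³/s
w_6 = (5.6 − 3.3)/2 = 1.15 m; q_6 = 0.83 × 1.31 × 1.15 = 1.250 m³/s
w_7 = (7.4 − 4.7)/2 = 1.35 m; q_7 = 0.76 × 1.05 × 1.35 = 1.077 m³/s
w_8 = (9.0 − 5.6)/2 = 1.7 m; q_8 = 0.75 × 0.78 × 1.7 = 0.9945 m³/s
Stations 1, 9 contribute zero (depth or velocity is 0).
Q = Σ qᵢ = 6.031 m³/s
= 6.031 × 1000 = 6031 L/s

6030 L/s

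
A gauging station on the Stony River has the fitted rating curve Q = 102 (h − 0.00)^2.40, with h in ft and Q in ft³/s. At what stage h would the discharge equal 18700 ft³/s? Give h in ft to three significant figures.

h − h₀ = (Q/C)^(1/b) = (18700/102)^(1/2.40) = 8.770 ft
h = 0.00 + 8.770 = 8.770 ft

8.77 ft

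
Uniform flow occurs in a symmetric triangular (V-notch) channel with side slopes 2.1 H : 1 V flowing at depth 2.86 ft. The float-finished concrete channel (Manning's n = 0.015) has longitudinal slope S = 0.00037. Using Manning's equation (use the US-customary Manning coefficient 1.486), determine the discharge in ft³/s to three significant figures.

38.8 ft³/s

A = z·y² = 2.1×2.86² = 17.18 ft²
P = 2y√(1+z²) = 2×2.86×√(1+2.1²) = 13.30 ft
R = A/P = 17.18/13.30 = 1.291 ft
Q = (1.486/n)·A·R^(2/3)·S^(1/2) = (1.486/0.015) × 17.18 × 1.291^(2/3) × 0.00037^(1/2) = 38.81 ft³/s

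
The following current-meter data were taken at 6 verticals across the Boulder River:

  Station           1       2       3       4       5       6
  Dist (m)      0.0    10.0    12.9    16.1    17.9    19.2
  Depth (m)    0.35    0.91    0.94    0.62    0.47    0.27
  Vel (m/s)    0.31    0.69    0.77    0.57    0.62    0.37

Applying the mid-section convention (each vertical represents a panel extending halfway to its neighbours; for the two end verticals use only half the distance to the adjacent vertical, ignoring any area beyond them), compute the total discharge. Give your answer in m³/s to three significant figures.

w_1 = (10.0 − 0.0)/2 = 5 m; q_1 = 0.31 × 0.35 × 5 = 0.5425 m³/s
w_2 = (12.9 − 0.0)/2 = 6.45 m; q_2 = 0.69 × 0.91 × 6.45 = 4.050 m³/s
w_3 = (16.1 − 10.0)/2 = 3.05 m; q_3 = 0.77 × 0.94 × 3.05 = 2.208 m³/s
w_4 = (17.9 − 12.9)/2 = 2.5 m; q_4 = 0.57 × 0.62 × 2.5 = 0.8835 m³/s
w_5 = (19.2 − 16.1)/2 = 1.55 m; q_5 = 0.62 × 0.47 × 1.55 = 0.4517 m³/s
w_6 = (19.2 − 17.9)/2 = 0.65 m; q_6 = 0.37 × 0.27 × 0.65 = 0.06494 m³/s
Q = Σ qᵢ = 8.200 m³/s

8.20 m³/s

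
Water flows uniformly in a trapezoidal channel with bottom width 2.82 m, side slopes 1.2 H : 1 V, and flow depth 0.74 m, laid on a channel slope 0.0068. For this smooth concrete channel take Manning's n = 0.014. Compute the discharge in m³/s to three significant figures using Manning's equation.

A = (b + z·y)·y = (2.82 + 1.2×0.74)×0.74 = 2.744 m²
P = b + 2y√(1+z²) = 2.82 + 2×0.74×√(1+1.2²) = 5.132 m
R = A/P = 2.744/5.132 = 0.5347 m
Q = (1/n)·A·R^(2/3)·S^(1/2) = (1/0.014) × 2.744 × 0.5347^(2/3) × 0.0068^(1/2) = 10.65 m³/s

10.6 m³/s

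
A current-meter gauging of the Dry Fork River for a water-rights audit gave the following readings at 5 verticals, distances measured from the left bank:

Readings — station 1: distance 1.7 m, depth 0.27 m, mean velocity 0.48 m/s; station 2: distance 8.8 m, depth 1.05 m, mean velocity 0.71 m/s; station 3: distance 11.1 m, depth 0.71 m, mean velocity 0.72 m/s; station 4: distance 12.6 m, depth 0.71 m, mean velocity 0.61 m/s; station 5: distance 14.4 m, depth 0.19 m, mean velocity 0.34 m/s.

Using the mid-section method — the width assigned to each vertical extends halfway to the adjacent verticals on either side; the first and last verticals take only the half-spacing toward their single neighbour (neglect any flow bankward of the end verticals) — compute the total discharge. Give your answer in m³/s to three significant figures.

5.71 m³/s

w_1 = (8.8 − 1.7)/2 = 3.55 m; q_1 = 0.48 × 0.27 × 3.55 = 0.4601 m³/s
w_2 = (11.1 − 1.7)/2 = 4.7 m; q_2 = 0.71 × 1.05 × 4.7 = 3.504 m³/s
w_3 = (12.6 − 8.8)/2 = 1.9 m; q_3 = 0.72 × 0.71 × 1.9 = 0.9713 m³/s
w_4 = (14.4 − 11.1)/2 = 1.65 m; q_4 = 0.61 × 0.71 × 1.65 = 0.7146 m³/s
w_5 = (14.4 − 12.6)/2 = 0.9 m; q_5 = 0.34 × 0.19 × 0.9 = 0.05814 m³/s
Q = Σ qᵢ = 5.708 m³/s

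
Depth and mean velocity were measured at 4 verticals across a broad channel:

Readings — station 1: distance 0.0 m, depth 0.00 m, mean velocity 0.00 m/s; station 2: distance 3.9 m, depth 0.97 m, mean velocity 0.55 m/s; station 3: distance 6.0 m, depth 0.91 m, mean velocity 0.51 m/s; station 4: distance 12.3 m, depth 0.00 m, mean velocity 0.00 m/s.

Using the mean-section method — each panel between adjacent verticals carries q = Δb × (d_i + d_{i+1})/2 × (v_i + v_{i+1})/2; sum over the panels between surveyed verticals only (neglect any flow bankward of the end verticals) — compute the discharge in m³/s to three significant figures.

Panel 1-2: Δb = 3.9 m, d̄ = (0.00+0.97)/2 = 0.485, v̄ = (0.00+0.55)/2 = 0.275 → q = 3.9×0.485×0.275 = 0.5202 m³/s
Panel 2-3: Δb = 2.1 m, d̄ = (0.97+0.91)/2 = 0.94, v̄ = (0.55+0.51)/2 = 0.53 → q = 2.1×0.94×0.53 = 1.046 m³/s
Panel 3-4: Δb = 6.3 m, d̄ = (0.91+0.00)/2 = 0.455, v̄ = (0.51+0.00)/2 = 0.255 → q = 6.3×0.455×0.255 = 0.7310 m³/s
Q = Σ q = 2.297 m³/s

2.30 m³/s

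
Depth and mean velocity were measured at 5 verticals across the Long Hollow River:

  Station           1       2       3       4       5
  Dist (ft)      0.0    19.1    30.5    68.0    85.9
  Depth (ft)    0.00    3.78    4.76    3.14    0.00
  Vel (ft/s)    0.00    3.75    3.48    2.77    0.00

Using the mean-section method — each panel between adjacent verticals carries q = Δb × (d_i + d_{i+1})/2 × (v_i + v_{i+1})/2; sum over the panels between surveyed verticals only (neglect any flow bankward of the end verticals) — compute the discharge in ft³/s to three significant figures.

Panel 1-2: Δb = 19.1 ft, d̄ = (0.00+3.78)/2 = 1.89, v̄ = (0.00+3.75)/2 = 1.875 → q = 19.1×1.89×1.875 = 67.69 ft³/s
Panel 2-3: Δb = 11.4 ft, d̄ = (3.78+4.76)/2 = 4.27, v̄ = (3.75+3.48)/2 = 3.615 → q = 11.4×4.27×3.615 = 176.0 ft³/s
Panel 3-4: Δb = 37.5 ft, d̄ = (4.76+3.14)/2 = 3.95, v̄ = (3.48+2.77)/2 = 3.125 → q = 37.5×3.95×3.125 = 462.9 ft³/s
Panel 4-5: Δb = 17.9 ft, d̄ = (3.14+0.00)/2 = 1.57, v̄ = (2.77+0.00)/2 = 1.385 → q = 17.9×1.57×1.385 = 38.92 ft³/s
Q = Σ q = 745.5 ft³/s

745 ft³/s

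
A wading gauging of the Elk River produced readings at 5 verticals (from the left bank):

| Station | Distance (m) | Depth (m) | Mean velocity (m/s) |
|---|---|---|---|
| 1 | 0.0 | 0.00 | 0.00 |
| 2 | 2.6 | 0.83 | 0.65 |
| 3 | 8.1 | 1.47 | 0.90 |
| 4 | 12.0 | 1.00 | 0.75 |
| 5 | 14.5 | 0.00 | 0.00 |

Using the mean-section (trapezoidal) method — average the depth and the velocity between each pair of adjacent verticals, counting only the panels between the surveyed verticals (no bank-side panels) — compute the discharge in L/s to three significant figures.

9690 L/s

Panel 1-2: Δb = 2.6 m, d̄ = (0.00+0.83)/2 = 0.415, v̄ = (0.00+0.65)/2 = 0.325 → q = 2.6×0.415×0.325 = 0.3507 m³/s
Panel 2-3: Δb = 5.5 m, d̄ = (0.83+1.47)/2 = 1.15, v̄ = (0.65+0.90)/2 = 0.775 → q = 5.5×1.15×0.775 = 4.902 m³/s
Panel 3-4: Δb = 3.9 m, d̄ = (1.47+1.00)/2 = 1.235, v̄ = (0.90+0.75)/2 = 0.825 → q = 3.9×1.235×0.825 = 3.974 m³/s
Panel 4-5: Δb = 2.5 m, d̄ = (1.00+0.00)/2 = 0.5, v̄ = (0.75+0.00)/2 = 0.375 → q = 2.5×0.5×0.375 = 0.4688 m³/s
Q = Σ q = 9.695 m³/s
= 9.695 × 1000 = 9695 L/s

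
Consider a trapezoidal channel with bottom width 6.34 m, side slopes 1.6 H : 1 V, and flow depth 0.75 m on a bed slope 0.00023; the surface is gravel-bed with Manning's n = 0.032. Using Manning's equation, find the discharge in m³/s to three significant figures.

A = (b + z·y)·y = (6.34 + 1.6×0.75)×0.75 = 5.655 m²
P = b + 2y√(1+z²) = 6.34 + 2×0.75×√(1+1.6²) = 9.170 m
R = A/P = 5.655/9.170 = 0.6167 m
Q = (1/n)·A·R^(2/3)·S^(1/2) = (1/0.032) × 5.655 × 0.6167^(2/3) × 0.00023^(1/2) = 1.942 m³/s

1.94 m³/s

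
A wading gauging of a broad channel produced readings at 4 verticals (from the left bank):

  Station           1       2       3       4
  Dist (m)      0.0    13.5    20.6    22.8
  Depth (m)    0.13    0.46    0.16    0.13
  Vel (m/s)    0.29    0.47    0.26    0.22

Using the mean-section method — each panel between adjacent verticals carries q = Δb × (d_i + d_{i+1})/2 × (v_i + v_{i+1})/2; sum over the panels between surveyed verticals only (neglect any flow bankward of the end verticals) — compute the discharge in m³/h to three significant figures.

8620 m³/h

Panel 1-2: Δb = 13.5 m, d̄ = (0.13+0.46)/2 = 0.295, v̄ = (0.29+0.47)/2 = 0.38 → q = 13.5×0.295×0.38 = 1.513 m³/s
Panel 2-3: Δb = 7.1 m, d̄ = (0.46+0.16)/2 = 0.31, v̄ = (0.47+0.26)/2 = 0.365 → q = 7.1×0.31×0.365 = 0.8034 m³/s
Panel 3-4: Δb = 2.2 m, d̄ = (0.16+0.13)/2 = 0.145, v̄ = (0.26+0.22)/2 = 0.24 → q = 2.2×0.145×0.24 = 0.07656 m³/s
Q = Σ q = 2.393 m³/s
= 2.393 × 3600 = 8616 m³/h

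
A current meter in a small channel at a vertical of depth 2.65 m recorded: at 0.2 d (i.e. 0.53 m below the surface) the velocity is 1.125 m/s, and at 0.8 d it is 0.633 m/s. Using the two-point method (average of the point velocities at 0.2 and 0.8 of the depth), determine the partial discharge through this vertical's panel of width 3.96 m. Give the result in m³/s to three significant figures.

v̄ = (1.125 + 0.633) / 2 = 0.8790 m/s
q = v̄ × d × w = 0.8790 × 2.65 × 3.96 = 9.224 m³/s

9.22 m³/s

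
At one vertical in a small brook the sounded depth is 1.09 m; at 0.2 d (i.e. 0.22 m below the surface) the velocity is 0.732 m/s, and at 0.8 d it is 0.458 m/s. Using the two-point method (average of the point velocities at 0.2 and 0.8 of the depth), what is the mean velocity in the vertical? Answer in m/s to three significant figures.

0.595 m/s

v̄ = (0.732 + 0.458) / 2 = 0.5950 m/s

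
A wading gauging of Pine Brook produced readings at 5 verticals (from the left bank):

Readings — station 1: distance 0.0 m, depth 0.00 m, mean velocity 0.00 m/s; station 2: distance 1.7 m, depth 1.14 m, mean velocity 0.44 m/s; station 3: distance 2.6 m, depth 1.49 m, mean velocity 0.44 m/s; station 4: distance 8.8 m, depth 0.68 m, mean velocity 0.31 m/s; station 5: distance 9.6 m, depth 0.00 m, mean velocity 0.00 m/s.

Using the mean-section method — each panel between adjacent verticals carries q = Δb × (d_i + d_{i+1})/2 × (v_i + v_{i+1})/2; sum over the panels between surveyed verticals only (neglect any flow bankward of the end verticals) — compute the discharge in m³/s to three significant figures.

Panel 1-2: Δb = 1.7 m, d̄ = (0.00+1.14)/2 = 0.57, v̄ = (0.00+0.44)/2 = 0.22 → q = 1.7×0.57×0.22 = 0.2132 m³/s
Panel 2-3: Δb = 0.9 m, d̄ = (1.14+1.49)/2 = 1.315, v̄ = (0.44+0.44)/2 = 0.44 → q = 0.9×1.315×0.44 = 0.5207 m³/s
Panel 3-4: Δb = 6.2 m, d̄ = (1.49+0.68)/2 = 1.085, v̄ = (0.44+0.31)/2 = 0.375 → q = 6.2×1.085×0.375 = 2.523 m³/s
Panel 4-5: Δb = 0.8 m, d̄ = (0.68+0.00)/2 = 0.34, v̄ = (0.31+0.00)/2 = 0.155 → q = 0.8×0.34×0.155 = 0.04216 m³/s
Q = Σ q = 3.299 m³/s

3.30 m³/s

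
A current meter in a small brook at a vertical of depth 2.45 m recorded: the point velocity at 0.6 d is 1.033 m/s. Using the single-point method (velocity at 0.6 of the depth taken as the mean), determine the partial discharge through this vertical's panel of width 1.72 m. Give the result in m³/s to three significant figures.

v̄ = v₀.₆ = 1.033 m/s
q = v̄ × d × w = 1.033 × 2.45 × 1.72 = 4.353 m³/s

4.35 m³/s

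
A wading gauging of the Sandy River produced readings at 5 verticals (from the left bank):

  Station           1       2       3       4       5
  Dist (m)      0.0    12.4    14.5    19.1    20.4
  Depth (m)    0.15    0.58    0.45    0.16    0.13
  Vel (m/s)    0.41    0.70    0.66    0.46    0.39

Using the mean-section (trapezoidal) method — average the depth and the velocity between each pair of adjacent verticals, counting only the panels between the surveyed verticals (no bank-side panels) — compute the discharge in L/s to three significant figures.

4110 L/s

Panel 1-2: Δb = 12.4 m, d̄ = (0.15+0.58)/2 = 0.365, v̄ = (0.41+0.70)/2 = 0.555 → q = 12.4×0.365×0.555 = 2.512 m³/s
Panel 2-3: Δb = 2.1 m, d̄ = (0.58+0.45)/2 = 0.515, v̄ = (0.70+0.66)/2 = 0.68 → q = 2.1×0.515×0.68 = 0.7354 m³/s
Panel 3-4: Δb = 4.6 m, d̄ = (0.45+0.16)/2 = 0.305, v̄ = (0.66+0.46)/2 = 0.56 → q = 4.6×0.305×0.56 = 0.7857 m³/s
Panel 4-5: Δb = 1.3 m, d̄ = (0.16+0.13)/2 = 0.145, v̄ = (0.46+0.39)/2 = 0.425 → q = 1.3×0.145×0.425 = 0.08011 m³/s
Q = Σ q = 4.113 m³/s
= 4.113 × 1000 = 4113 L/s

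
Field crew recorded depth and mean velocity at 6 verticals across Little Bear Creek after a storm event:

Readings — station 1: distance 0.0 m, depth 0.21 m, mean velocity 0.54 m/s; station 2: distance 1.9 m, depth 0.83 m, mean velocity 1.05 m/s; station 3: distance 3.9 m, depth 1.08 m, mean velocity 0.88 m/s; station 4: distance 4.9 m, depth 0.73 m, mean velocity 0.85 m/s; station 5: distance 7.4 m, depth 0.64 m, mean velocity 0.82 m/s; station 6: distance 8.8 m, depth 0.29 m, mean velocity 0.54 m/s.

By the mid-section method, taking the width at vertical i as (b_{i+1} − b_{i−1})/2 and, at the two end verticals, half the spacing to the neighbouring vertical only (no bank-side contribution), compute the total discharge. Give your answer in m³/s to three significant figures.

w_1 = (1.9 − 0.0)/2 = 0.95 m; q_1 = 0.54 × 0.21 × 0.95 = 0.1077 m³/s
w_2 = (3.9 − 0.0)/2 = 1.95 m; q_2 = 1.05 × 0.83 × 1.95 = 1.699 m³/s
w_3 = (4.9 − 1.9)/2 = 1.5 m; q_3 = 0.88 × 1.08 × 1.5 = 1.426 m³/s
w_4 = (7.4 − 3.9)/2 = 1.75 m; q_4 = 0.85 × 0.73 × 1.75 = 1.086 m³/s
w_5 = (8.8 − 4.9)/2 = 1.95 m; q_5 = 0.82 × 0.64 × 1.95 = 1.023 m³/s
w_6 = (8.8 − 7.4)/2 = 0.7 m; q_6 = 0.54 × 0.29 × 0.7 = 0.1096 m³/s
Q = Σ qᵢ = 5.452 m³/s

5.45 m³/s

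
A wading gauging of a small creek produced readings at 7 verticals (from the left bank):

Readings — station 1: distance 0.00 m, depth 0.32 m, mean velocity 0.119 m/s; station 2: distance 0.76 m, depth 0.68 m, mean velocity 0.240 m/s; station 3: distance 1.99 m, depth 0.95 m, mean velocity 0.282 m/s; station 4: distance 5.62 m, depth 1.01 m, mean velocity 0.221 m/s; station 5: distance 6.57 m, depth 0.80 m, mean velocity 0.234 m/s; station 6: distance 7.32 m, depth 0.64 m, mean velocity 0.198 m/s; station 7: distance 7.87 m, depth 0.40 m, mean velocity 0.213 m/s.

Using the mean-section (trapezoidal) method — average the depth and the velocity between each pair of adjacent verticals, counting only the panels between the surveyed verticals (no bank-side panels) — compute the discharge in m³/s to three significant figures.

1.60 m³/s

Panel 1-2: Δb = 0.76 m, d̄ = (0.32+0.68)/2 = 0.5, v̄ = (0.119+0.240)/2 = 0.1795 → q = 0.76×0.5×0.1795 = 0.06821 m³/s
Panel 2-3: Δb = 1.23 m, d̄ = (0.68+0.95)/2 = 0.815, v̄ = (0.240+0.282)/2 = 0.261 → q = 1.23×0.815×0.261 = 0.2616 m³/s
Panel 3-4: Δb = 3.63 m, d̄ = (0.95+1.01)/2 = 0.98, v̄ = (0.282+0.221)/2 = 0.2515 → q = 3.63×0.98×0.2515 = 0.8947 m³/s
Panel 4-5: Δb = 0.95 m, d̄ = (1.01+0.80)/2 = 0.905, v̄ = (0.221+0.234)/2 = 0.2275 → q = 0.95×0.905×0.2275 = 0.1956 m³/s
Panel 5-6: Δb = 0.75 m, d̄ = (0.80+0.64)/2 = 0.72, v̄ = (0.234+0.198)/2 = 0.216 → q = 0.75×0.72×0.216 = 0.1166 m³/s
Panel 6-7: Δb = 0.55 m, d̄ = (0.64+0.40)/2 = 0.52, v̄ = (0.198+0.213)/2 = 0.2055 → q = 0.55×0.52×0.2055 = 0.05877 m³/s
Q = Σ q = 1.596 m³/s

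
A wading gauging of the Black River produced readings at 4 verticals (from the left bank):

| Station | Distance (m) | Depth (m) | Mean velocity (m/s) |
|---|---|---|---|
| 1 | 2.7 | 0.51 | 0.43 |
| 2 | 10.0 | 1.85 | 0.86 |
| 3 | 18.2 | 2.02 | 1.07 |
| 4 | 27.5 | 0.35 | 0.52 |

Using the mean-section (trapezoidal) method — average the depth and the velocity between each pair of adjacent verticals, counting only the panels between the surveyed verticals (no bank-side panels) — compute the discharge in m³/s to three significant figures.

Panel 1-2: Δb = 7.3 m, d̄ = (0.51+1.85)/2 = 1.18, v̄ = (0.43+0.86)/2 = 0.645 → q = 7.3×1.18×0.645 = 5.556 m³/s
Panel 2-3: Δb = 8.2 m, d̄ = (1.85+2.02)/2 = 1.935, v̄ = (0.86+1.07)/2 = 0.965 → q = 8.2×1.935×0.965 = 15.31 m³/s
Panel 3-4: Δb = 9.3 m, d̄ = (2.02+0.35)/2 = 1.185, v̄ = (1.07+0.52)/2 = 0.795 → q = 9.3×1.185×0.795 = 8.761 m³/s
Q = Σ q = 29.63 m³/s

29.6 m³/s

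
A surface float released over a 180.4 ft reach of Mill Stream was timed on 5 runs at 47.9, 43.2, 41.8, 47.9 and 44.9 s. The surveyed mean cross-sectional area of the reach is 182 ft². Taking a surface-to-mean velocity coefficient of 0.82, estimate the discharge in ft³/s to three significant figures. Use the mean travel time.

t̄ = (47.9 + 43.2 + 41.8 + 47.9 + 44.9) / 5 = 45.14 s
v_surface = L / t̄ = 180.4 / 45.14 = 3.996 ft/s
v_mean = 0.82 × 3.996 = 3.277 ft/s
Q = A × v_mean = 182 × 3.277 = 596.4 ft³/s

596 ft³/s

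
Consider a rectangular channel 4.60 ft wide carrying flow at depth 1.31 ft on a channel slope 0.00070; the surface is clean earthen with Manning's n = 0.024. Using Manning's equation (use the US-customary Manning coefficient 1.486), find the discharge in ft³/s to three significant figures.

A = b·y = 4.60 × 1.31 = 6.026 ft²
P = b + 2y = 4.60 + 2×1.31 = 7.220 ft
R = A/P = 6.026/7.220 = 0.8346 ft
Q = (1.486/n)·A·R^(2/3)·S^(1/2) = (1.486/0.024) × 6.026 × 0.8346^(2/3) × 0.00070^(1/2) = 8.751 ft³/s

8.75 ft³/s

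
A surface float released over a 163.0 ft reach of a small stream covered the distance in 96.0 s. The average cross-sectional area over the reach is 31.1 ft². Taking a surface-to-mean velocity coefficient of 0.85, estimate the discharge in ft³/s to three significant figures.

44.9 ft³/s

v_surface = L / t̄ = 163.0 / 96 = 1.698 ft/s
v_mean = 0.85 × 1.698 = 1.443 ft/s
Q = A × v_mean = 31.1 × 1.443 = 44.88 ft³/s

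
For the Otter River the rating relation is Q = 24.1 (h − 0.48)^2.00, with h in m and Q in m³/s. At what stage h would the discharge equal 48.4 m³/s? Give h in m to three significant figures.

h − h₀ = (Q/C)^(1/b) = (48.4/24.1)^(1/2.00) = 1.417 m
h = 0.48 + 1.417 = 1.897 m

1.90 m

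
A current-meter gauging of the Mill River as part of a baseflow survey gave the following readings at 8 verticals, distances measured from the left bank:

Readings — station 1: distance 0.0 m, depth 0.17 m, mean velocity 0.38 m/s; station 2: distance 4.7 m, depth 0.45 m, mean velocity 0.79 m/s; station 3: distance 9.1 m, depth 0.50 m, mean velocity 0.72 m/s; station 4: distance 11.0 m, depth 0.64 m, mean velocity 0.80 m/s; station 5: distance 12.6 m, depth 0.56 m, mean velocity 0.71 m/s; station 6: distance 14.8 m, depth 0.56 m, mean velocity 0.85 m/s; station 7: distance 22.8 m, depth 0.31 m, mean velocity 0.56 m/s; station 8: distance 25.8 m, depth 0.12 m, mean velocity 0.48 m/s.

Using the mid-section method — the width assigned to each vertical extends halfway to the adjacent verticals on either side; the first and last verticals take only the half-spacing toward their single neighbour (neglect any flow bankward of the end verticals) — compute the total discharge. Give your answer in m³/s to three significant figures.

8.02 m³/s

w_1 = (4.7 − 0.0)/2 = 2.35 m; q_1 = 0.38 × 0.17 × 2.35 = 0.1518 m³/s
w_2 = (9.1 − 0.0)/2 = 4.55 m; q_2 = 0.79 × 0.45 × 4.55 = 1.618 m³/s
w_3 = (11.0 − 4.7)/2 = 3.15 m; q_3 = 0.72 × 0.50 × 3.15 = 1.134 m³/s
w_4 = (12.6 − 9.1)/2 = 1.75 m; q_4 = 0.80 × 0.64 × 1.75 = 0.8960 m³/s
w_5 = (14.8 − 11.0)/2 = 1.9 m; q_5 = 0.71 × 0.56 × 1.9 = 0.7554 m³/s
w_6 = (22.8 − 12.6)/2 = 5.1 m; q_6 = 0.85 × 0.56 × 5.1 = 2.428 m³/s
w_7 = (25.8 − 14.8)/2 = 5.5 m; q_7 = 0.56 × 0.31 × 5.5 = 0.9548 m³/s
w_8 = (25.8 − 22.8)/2 = 1.5 m; q_8 = 0.48 × 0.12 × 1.5 = 0.08640 m³/s
Q = Σ qᵢ = 8.024 m³/s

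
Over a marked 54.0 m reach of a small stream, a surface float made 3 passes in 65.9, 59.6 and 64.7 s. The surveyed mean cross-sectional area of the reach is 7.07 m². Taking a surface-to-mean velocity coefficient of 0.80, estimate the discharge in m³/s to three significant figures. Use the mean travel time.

t̄ = (65.9 + 59.6 + 64.7) / 3 = 63.4 s
v_surface = L / t̄ = 54.0 / 63.4 = 0.8517 m/s
v_mean = 0.80 × 0.8517 = 0.6814 m/s
Q = A × v_mean = 7.07 × 0.6814 = 4.817 m³/s

4.82 m³/s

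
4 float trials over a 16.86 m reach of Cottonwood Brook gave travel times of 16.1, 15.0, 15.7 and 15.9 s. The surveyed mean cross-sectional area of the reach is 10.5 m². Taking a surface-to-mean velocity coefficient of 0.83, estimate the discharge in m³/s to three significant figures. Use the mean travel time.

9.37 m³/s

t̄ = (16.1 + 15.0 + 15.7 + 15.9) / 4 = 15.675 s
v_surface = L / t̄ = 16.86 / 15.675 = 1.076 m/s
v_mean = 0.83 × 1.076 = 0.8927 m/s
Q = A × v_mean = 10.5 × 0.8927 = 9.374 m³/s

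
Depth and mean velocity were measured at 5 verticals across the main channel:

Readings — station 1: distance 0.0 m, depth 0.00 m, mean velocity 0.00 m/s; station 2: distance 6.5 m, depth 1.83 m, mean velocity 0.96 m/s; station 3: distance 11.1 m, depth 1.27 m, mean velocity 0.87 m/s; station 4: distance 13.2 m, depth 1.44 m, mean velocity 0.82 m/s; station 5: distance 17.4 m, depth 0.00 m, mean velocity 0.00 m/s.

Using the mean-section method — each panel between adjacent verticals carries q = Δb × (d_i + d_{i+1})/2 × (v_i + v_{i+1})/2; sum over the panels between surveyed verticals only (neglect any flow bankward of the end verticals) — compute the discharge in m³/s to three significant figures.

Panel 1-2: Δb = 6.5 m, d̄ = (0.00+1.83)/2 = 0.915, v̄ = (0.00+0.96)/2 = 0.48 → q = 6.5×0.915×0.48 = 2.855 m³/s
Panel 2-3: Δb = 4.6 m, d̄ = (1.83+1.27)/2 = 1.55, v̄ = (0.96+0.87)/2 = 0.915 → q = 4.6×1.55×0.915 = 6.524 m³/s
Panel 3-4: Δb = 2.1 m, d̄ = (1.27+1.44)/2 = 1.355, v̄ = (0.87+0.82)/2 = 0.845 → q = 2.1×1.355×0.845 = 2.404 m³/s
Panel 4-5: Δb = 4.2 m, d̄ = (1.44+0.00)/2 = 0.72, v̄ = (0.82+0.00)/2 = 0.41 → q = 4.2×0.72×0.41 = 1.240 m³/s
Q = Σ q = 13.02 m³/s

13.0 m³/s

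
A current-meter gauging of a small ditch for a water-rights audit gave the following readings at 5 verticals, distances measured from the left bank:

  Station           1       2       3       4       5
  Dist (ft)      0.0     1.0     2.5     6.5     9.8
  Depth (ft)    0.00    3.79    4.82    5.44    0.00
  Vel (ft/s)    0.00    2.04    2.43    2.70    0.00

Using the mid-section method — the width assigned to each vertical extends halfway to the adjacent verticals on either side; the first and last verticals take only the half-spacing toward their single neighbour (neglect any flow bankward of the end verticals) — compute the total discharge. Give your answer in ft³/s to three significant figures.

95.5 ft³/s

w_2 = (2.5 − 0.0)/2 = 1.25 ft; q_2 = 2.04 × 3.79 × 1.25 = 9.665 ft³/s
w_3 = (6.5 − 1.0)/2 = 2.75 ft; q_3 = 2.43 × 4.82 × 2.75 = 32.21 ft³/s
w_4 = (9.8 − 2.5)/2 = 3.65 ft; q_4 = 2.70 × 5.44 × 3.65 = 53.61 ft³/s
Stations 1, 5 contribute zero (depth or velocity is 0).
Q = Σ qᵢ = 95.49 ft³/s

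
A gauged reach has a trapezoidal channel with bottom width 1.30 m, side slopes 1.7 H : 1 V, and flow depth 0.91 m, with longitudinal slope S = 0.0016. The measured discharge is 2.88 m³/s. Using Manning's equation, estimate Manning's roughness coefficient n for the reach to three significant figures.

0.0236

A = (b + z·y)·y = (1.30 + 1.7×0.91)×0.91 = 2.591 m²
P = b + 2y√(1+z²) = 1.30 + 2×0.91×√(1+1.7²) = 4.890 m
R = A/P = 2.591/4.890 = 0.5299 m
n = (1/Q)·A·R^(2/3)·S^(1/2) = (1/2.88) × 2.591 × 0.6548 × 0.04000 = 0.02356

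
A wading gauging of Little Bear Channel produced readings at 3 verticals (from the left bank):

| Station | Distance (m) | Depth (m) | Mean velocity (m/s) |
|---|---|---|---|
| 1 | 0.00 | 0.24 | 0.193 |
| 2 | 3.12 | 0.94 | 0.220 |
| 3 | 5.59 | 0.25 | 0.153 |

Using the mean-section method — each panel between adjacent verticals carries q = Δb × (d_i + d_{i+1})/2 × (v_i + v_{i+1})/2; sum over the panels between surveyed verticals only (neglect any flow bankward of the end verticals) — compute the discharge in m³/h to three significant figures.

2360 m³/h

Panel 1-2: Δb = 3.12 m, d̄ = (0.24+0.94)/2 = 0.59, v̄ = (0.193+0.220)/2 = 0.2065 → q = 3.12×0.59×0.2065 = 0.3801 m³/s
Panel 2-3: Δb = 2.47 m, d̄ = (0.94+0.25)/2 = 0.595, v̄ = (0.220+0.153)/2 = 0.1865 → q = 2.47×0.595×0.1865 = 0.2741 m³/s
Q = Σ q = 0.6542 m³/s
= 0.6542 × 3600 = 2355 m³/h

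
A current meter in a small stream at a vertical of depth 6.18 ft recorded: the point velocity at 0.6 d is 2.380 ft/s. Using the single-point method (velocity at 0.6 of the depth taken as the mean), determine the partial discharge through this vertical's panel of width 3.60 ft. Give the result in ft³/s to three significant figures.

53.0 ft³/s

v̄ = v₀.₆ = 2.380 ft/s
q = v̄ × d × w = 2.380 × 6.18 × 3.60 = 52.95 ft³/s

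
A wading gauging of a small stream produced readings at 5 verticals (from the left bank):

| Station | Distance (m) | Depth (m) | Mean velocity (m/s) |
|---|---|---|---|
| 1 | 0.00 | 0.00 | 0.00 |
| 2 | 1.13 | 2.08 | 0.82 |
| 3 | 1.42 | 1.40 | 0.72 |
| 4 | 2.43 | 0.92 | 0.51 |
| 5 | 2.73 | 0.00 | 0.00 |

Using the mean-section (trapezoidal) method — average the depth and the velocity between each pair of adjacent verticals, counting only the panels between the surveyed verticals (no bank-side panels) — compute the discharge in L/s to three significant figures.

Panel 1-2: Δb = 1.13 m, d̄ = (0.00+2.08)/2 = 1.04, v̄ = (0.00+0.82)/2 = 0.41 → q = 1.13×1.04×0.41 = 0.4818 m³/s
Panel 2-3: Δb = 0.29 m, d̄ = (2.08+1.40)/2 = 1.74, v̄ = (0.82+0.72)/2 = 0.77 → q = 0.29×1.74×0.77 = 0.3885 m³/s
Panel 3-4: Δb = 1.01 m, d̄ = (1.40+0.92)/2 = 1.16, v̄ = (0.72+0.51)/2 = 0.615 → q = 1.01×1.16×0.615 = 0.7205 m³/s
Panel 4-5: Δb = 0.3 m, d̄ = (0.92+0.00)/2 = 0.46, v̄ = (0.51+0.00)/2 = 0.255 → q = 0.3×0.46×0.255 = 0.03519 m³/s
Q = Σ q = 1.626 m³/s
= 1.626 × 1000 = 1626 L/s

1630 L/s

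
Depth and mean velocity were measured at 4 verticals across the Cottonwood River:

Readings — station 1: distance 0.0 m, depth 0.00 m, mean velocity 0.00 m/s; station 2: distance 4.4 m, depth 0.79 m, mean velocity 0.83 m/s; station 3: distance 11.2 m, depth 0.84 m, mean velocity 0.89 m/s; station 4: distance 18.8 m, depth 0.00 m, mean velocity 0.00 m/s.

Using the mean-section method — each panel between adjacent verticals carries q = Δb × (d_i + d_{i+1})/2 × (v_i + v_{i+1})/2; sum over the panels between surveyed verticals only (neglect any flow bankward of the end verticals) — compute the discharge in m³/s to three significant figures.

Panel 1-2: Δb = 4.4 m, d̄ = (0.00+0.79)/2 = 0.395, v̄ = (0.00+0.83)/2 = 0.415 → q = 4.4×0.395×0.415 = 0.7213 m³/s
Panel 2-3: Δb = 6.8 m, d̄ = (0.79+0.84)/2 = 0.815, v̄ = (0.83+0.89)/2 = 0.86 → q = 6.8×0.815×0.86 = 4.766 m³/s
Panel 3-4: Δb = 7.6 m, d̄ = (0.84+0.00)/2 = 0.42, v̄ = (0.89+0.00)/2 = 0.445 → q = 7.6×0.42×0.445 = 1.420 m³/s
Q = Σ q = 6.908 m³/s

6.91 m³/s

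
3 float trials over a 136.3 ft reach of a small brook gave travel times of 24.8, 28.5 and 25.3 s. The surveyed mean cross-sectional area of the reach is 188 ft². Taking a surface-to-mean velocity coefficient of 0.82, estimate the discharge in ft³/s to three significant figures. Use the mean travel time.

802 ft³/s

t̄ = (24.8 + 28.5 + 25.3) / 3 = 26.2 s
v_surface = L / t̄ = 136.3 / 26.2 = 5.202 ft/s
v_mean = 0.82 × 5.202 = 4.266 ft/s
Q = A × v_mean = 188 × 4.266 = 802.0 ft³/s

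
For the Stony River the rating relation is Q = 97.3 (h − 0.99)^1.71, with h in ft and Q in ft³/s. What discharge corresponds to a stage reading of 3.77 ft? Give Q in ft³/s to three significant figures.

Q = 97.3 × (3.77 − 0.99)^1.71 = 97.3 × 2.78^1.71 = 559.0 ft³/s

559 ft³/s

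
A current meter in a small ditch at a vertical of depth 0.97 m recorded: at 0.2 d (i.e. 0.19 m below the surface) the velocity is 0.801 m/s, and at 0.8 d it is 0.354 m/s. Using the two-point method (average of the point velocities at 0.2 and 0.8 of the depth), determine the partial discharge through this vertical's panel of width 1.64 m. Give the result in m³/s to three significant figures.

v̄ = (0.801 + 0.354) / 2 = 0.5775 m/s
q = v̄ × d × w = 0.5775 × 0.97 × 1.64 = 0.9187 m³/s

0.919 m³/s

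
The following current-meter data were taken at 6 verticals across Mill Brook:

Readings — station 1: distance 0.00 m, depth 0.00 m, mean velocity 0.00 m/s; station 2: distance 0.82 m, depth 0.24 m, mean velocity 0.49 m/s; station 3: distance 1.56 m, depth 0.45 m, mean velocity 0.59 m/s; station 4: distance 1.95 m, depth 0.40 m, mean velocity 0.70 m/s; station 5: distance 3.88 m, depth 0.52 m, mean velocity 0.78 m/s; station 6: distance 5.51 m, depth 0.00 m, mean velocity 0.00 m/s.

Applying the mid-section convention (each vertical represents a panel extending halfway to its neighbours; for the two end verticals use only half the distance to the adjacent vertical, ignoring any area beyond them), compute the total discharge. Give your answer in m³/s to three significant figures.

w_2 = (1.56 − 0.00)/2 = 0.78 m; q_2 = 0.49 × 0.24 × 0.78 = 0.09173 m³/s
w_3 = (1.95 − 0.82)/2 = 0.565 m; q_3 = 0.59 × 0.45 × 0.565 = 0.1500 m³/s
w_4 = (3.88 − 1.56)/2 = 1.16 m; q_4 = 0.70 × 0.40 × 1.16 = 0.3248 m³/s
w_5 = (5.51 − 1.95)/2 = 1.78 m; q_5 = 0.78 × 0.52 × 1.78 = 0.7220 m³/s
Stations 1, 6 contribute zero (depth or velocity is 0).
Q = Σ qᵢ = 1.289 m³/s

1.29 m³/s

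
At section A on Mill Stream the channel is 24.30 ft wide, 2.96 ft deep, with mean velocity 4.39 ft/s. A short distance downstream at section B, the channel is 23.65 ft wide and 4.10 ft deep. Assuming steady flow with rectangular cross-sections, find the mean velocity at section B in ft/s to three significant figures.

3.26 ft/s

Q = A₁V₁ = (24.30×2.96) × 4.39 = 315.8 ft³/s
A₂ = 23.65 × 4.10 = 96.97 ft²
V₂ = Q/A₂ = 315.8/96.97 = 3.256 ft/s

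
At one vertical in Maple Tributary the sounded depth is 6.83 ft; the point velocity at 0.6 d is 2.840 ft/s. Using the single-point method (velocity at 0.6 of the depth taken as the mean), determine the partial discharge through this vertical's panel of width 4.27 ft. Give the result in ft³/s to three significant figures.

82.8 ft³/s

v̄ = v₀.₆ = 2.840 ft/s
q = v̄ × d × w = 2.840 × 6.83 × 4.27 = 82.83 ft³/s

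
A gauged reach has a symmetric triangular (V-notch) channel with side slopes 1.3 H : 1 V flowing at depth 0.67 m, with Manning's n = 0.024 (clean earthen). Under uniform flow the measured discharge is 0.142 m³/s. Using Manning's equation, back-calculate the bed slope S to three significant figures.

A = z·y² = 1.3×0.67² = 0.5836 m²
P = 2y√(1+z²) = 2×0.67×√(1+1.3²) = 2.198 m
R = A/P = 0.5836/2.198 = 0.2655 m
S = (Q·n / (1·A·R^(2/3)))² = (0.142×0.024 / (1×0.5836×0.4131))² = 0.0001998

0.000200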